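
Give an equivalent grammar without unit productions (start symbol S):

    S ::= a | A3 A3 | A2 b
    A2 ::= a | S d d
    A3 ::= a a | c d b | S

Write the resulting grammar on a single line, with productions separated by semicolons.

Unit pairs: A3 ⇒* {S}.
For each unit pair (A, B), copy every non-unit production of B to A, then drop all unit productions.

S ::= a | A3 A3 | A2 b; A2 ::= a | S d d; A3 ::= a | A3 A3 | A2 b | a a | c d b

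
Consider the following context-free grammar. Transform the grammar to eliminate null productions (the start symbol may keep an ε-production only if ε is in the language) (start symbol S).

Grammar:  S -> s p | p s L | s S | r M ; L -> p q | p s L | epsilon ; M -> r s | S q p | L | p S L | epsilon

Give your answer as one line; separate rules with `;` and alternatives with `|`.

The nullable symbols are {L, M}.
ε ∉ L(G), so no ε-production is kept.
Expand every rule over subsets of its nullable positions: S → p s L gives p s L | p s. S → r M gives r M | r. L → p s L gives p s L | p s. M → p S L gives p S L | p S.

S -> s p | p s L | p s | s S | r M | r; L -> p q | p s L | p s; M -> r s | S q p | L | p S L | p S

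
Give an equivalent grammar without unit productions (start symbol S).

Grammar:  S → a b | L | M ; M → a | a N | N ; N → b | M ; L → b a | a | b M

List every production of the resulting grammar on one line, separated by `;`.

S → b a | a | b M | a b | b | a N; M → b | a | a N; N → b | a | a N; L → b a | a | b M

Unit pairs: M ⇒* {N}; N ⇒* {M}; S ⇒* {L, M, N}.
For every A with A ⇒* B via unit rules, add B's non-unit alternatives to A; then delete every rule of the form X → Y.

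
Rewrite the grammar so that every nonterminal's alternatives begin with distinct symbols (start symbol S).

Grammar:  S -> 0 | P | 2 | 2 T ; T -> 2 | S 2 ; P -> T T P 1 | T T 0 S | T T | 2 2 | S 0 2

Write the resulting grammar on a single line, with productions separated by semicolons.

S -> 0 | P | 2 S'; T -> 2 | S 2; P -> 2 2 | S 0 2 | T T P'; S' -> eps | T; P' -> P 1 | 0 S | eps

S has alternatives sharing prefix '2': factor to S → 2 S' with S' → ε | T.
P has alternatives sharing prefix 'T T': factor to P → T T P' with P' → P 1 | 0 S | ε.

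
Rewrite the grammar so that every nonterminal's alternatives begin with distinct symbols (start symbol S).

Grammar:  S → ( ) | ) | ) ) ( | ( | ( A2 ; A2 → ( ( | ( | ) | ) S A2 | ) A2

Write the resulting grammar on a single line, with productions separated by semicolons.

S → ( S' | ) S''; A2 → ) A2' | ( A2''; S' → ) | ε | A2; S'' → ε | ) (; A2' → ε | S A2 | A2; A2'' → ( | ε

S has alternatives sharing prefix '(': factor to S → ( S' with S' → ) | ε | A2.
S has alternatives sharing prefix ')': factor to S → ) S'' with S'' → ε | ) (.
A2 has alternatives sharing prefix ')': factor to A2 → ) A2' with A2' → ε | S A2 | A2.
A2 has alternatives sharing prefix '(': factor to A2 → ( A2'' with A2'' → ( | ε.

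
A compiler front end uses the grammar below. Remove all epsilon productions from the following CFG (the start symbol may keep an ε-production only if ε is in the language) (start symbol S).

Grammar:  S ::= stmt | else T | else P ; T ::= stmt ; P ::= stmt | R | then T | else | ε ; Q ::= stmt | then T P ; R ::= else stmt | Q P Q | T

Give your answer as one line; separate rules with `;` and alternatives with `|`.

Nullable set = {P}.
ε ∉ L(G), so no ε-production is kept.
Expand every rule over subsets of its nullable positions: S → else P gives else P | else. Q → then T P gives then T P | then T. R → Q P Q gives Q P Q | Q Q.

S ::= stmt | else T | else P | else; T ::= stmt; P ::= stmt | R | then T | else; Q ::= stmt | then T P | then T; R ::= else stmt | Q P Q | Q Q | T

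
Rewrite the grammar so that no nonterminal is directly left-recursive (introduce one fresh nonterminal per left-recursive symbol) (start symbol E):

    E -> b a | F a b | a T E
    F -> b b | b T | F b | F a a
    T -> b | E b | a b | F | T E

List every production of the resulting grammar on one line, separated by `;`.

F, T are directly left-recursive.
For F: α = {b, a a}, β = {b b, b T}. Rewrite as F → β F' and F' → α F' | ε.
For T: α = {E}, β = {b, E b, a b, F}. Rewrite as T → β T' and T' → α T' | ε.

E -> b a | F a b | a T E; F -> b b F' | b T F'; T -> b T' | E b T' | a b T' | F T'; F' -> b F' | a a F' | epsilon; T' -> E T' | epsilon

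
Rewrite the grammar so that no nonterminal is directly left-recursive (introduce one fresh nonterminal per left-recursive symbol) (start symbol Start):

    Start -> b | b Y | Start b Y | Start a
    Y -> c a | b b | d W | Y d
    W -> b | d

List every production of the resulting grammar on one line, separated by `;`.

Start -> b Start1 | b Y Start1; Y -> c a Y1 | b b Y1 | d W Y1; W -> b | d; Start1 -> b Y Start1 | a Start1 | ε; Y1 -> d Y1 | ε

Left recursion appears on Start, Y.
For Start: α = {b Y, a}, β = {b, b Y}. Rewrite as Start → β Start1 and Start1 → α Start1 | ε.
For Y: α = {d}, β = {c a, b b, d W}. Rewrite as Y → β Y1 and Y1 → α Y1 | ε.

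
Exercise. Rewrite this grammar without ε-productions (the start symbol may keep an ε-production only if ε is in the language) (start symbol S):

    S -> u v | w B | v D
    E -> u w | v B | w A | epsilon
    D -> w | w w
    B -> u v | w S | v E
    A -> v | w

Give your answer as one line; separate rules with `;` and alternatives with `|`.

S -> u v | w B | v D; E -> u w | v B | w A; D -> w | w w; B -> u v | w S | v E | v; A -> v | w

The nullable symbols are {E}.
ε ∉ L(G), so no ε-production is kept.
Expand every rule over subsets of its nullable positions: B → v E gives v E | v.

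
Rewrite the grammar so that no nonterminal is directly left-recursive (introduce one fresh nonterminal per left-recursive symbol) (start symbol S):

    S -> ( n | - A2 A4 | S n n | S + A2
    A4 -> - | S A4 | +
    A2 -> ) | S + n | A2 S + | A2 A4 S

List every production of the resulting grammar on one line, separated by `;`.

Directly left-recursive nonterminals: S, A2.
For S: α = {n n, + A2}, β = {( n, - A2 A4}. Rewrite as S → β S' and S' → α S' | ε.
For A2: α = {S +, A4 S}, β = {), S + n}. Rewrite as A2 → β A2' and A2' → α A2' | ε.

S -> ( n S' | - A2 A4 S'; A4 -> - | S A4 | +; A2 -> ) A2' | S + n A2'; S' -> n n S' | + A2 S' | ε; A2' -> S + A2' | A4 S A2' | ε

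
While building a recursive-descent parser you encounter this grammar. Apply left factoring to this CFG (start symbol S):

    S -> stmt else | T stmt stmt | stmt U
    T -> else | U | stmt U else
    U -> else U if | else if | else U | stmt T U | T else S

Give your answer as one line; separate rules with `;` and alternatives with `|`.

S has alternatives sharing prefix 'stmt': factor to S → stmt S' with S' → else | U.
U has alternatives sharing prefix 'else': factor to U → else U' with U' → U if | if | U.
U' has alternatives sharing prefix 'U': factor to U' → U U'' with U'' → if | ε.

S -> T stmt stmt | stmt S'; T -> else | U | stmt U else; U -> stmt T U | T else S | else U'; S' -> else | U; U' -> if | U U''; U'' -> if | ε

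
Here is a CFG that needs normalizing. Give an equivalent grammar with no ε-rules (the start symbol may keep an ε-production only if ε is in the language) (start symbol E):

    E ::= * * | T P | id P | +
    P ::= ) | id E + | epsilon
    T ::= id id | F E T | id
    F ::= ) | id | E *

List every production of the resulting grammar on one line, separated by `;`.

Nullable nonterminals: {P}.
ε ∉ L(G), so no ε-production is kept.
For each production, add variants omitting each subset of nullable occurrences: E → T P gives T P | T. E → id P gives id P | id.

E ::= * * | T P | T | id P | id | +; P ::= ) | id E +; T ::= id id | F E T | id; F ::= ) | id | E *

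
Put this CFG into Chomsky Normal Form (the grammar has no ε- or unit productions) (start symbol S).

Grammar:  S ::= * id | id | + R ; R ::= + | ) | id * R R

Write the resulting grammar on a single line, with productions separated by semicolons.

Introduce a nonterminal for each terminal appearing in a rule of length ≥ 2: X1 → *, X2 → id, X3 → +.
Binarize each right-hand side of length ≥ 3 by chaining fresh nonterminals (Y1, Y2, …): affected rules were R → X2 X1 R R.

S ::= X1 X2 | id | X3 R; R ::= + | ) | X2 Y1; X1 ::= *; X2 ::= id; X3 ::= +; Y1 ::= X1 Y2; Y2 ::= R R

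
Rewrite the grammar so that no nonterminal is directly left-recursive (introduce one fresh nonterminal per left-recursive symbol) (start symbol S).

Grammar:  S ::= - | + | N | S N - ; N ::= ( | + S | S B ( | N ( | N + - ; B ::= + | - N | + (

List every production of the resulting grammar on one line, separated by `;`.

Directly left-recursive nonterminals: S, N.
For S: α = {N -}, β = {-, +, N}. Rewrite as S → β S' and S' → α S' | ε.
For N: α = {(, + -}, β = {(, + S, S B (}. Rewrite as N → β N' and N' → α N' | ε.

S ::= - S' | + S' | N S'; N ::= ( N' | + S N' | S B ( N'; B ::= + | - N | + (; S' ::= N - S' | ε; N' ::= ( N' | + - N' | ε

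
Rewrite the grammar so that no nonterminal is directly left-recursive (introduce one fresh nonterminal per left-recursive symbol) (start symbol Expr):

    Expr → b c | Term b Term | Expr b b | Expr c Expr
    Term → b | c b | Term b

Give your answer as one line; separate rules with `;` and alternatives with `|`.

Expr, Term are directly left-recursive.
For Expr: α = {b b, c Expr}, β = {b c, Term b Term}. Rewrite as Expr → β Expr1 and Expr1 → α Expr1 | ε.
For Term: α = {b}, β = {b, c b}. Rewrite as Term → β Term1 and Term1 → α Term1 | ε.

Expr → b c Expr1 | Term b Term Expr1; Term → b Term1 | c b Term1; Expr1 → b b Expr1 | c Expr Expr1 | ε; Term1 → b Term1 | ε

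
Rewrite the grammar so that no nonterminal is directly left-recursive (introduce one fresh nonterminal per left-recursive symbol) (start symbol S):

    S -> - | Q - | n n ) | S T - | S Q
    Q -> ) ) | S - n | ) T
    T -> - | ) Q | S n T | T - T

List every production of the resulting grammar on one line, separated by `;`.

S -> - S' | Q - S' | n n ) S'; Q -> ) ) | S - n | ) T; T -> - T' | ) Q T' | S n T T'; S' -> T - S' | Q S' | ε; T' -> - T T' | ε

Directly left-recursive nonterminals: S, T.
For S: α = {T -, Q}, β = {-, Q -, n n )}. Rewrite as S → β S' and S' → α S' | ε.
For T: α = {- T}, β = {-, ) Q, S n T}. Rewrite as T → β T' and T' → α T' | ε.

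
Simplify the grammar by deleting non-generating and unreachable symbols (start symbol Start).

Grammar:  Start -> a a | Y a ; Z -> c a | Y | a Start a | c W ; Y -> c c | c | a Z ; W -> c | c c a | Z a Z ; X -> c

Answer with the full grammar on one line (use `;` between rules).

Generating nonterminals: {Start, W, X, Y, Z}.
Reachable from Start after that: {Start, W, Y, Z}.
Removed useless symbols: {X} and every production mentioning them.

Start -> a a | Y a; Z -> c a | Y | a Start a | c W; Y -> c c | c | a Z; W -> c | c c a | Z a Z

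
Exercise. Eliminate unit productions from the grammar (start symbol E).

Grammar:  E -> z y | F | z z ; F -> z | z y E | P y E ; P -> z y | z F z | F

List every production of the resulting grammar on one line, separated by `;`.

E -> z y | z z | z | z y E | P y E; F -> z | z y E | P y E; P -> z | z y E | P y E | z y | z F z

Unit pairs: E ⇒* {F}; P ⇒* {F}.
For each unit pair (A, B), copy every non-unit production of B to A, then drop all unit productions.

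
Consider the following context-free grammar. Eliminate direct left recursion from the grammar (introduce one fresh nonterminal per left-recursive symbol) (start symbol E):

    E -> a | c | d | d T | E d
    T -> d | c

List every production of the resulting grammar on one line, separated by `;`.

E is directly left-recursive.
For E: α = {d}, β = {a, c, d, d T}. Rewrite as E → β E' and E' → α E' | ε.

E -> a E' | c E' | d E' | d T E'; T -> d | c; E' -> d E' | epsilon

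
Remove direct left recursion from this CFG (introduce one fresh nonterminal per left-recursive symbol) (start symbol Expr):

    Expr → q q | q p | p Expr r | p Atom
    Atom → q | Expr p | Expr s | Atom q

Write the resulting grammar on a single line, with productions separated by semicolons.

Left recursion appears on Atom.
For Atom: α = {q}, β = {q, Expr p, Expr s}. Rewrite as Atom → β Atom1 and Atom1 → α Atom1 | ε.

Expr → q q | q p | p Expr r | p Atom; Atom → q Atom1 | Expr p Atom1 | Expr s Atom1; Atom1 → q Atom1 | ε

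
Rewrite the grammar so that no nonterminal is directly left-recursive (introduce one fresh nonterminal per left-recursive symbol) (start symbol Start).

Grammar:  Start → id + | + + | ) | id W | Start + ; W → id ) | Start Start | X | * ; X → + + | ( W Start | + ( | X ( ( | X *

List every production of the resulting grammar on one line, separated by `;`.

Start → id + Start1 | + + Start1 | ) Start1 | id W Start1; W → id ) | Start Start | X | *; X → + + X1 | ( W Start X1 | + ( X1; Start1 → + Start1 | ε; X1 → ( ( X1 | * X1 | ε

Left recursion appears on Start, X.
For Start: α = {+}, β = {id +, + +, ), id W}. Rewrite as Start → β Start1 and Start1 → α Start1 | ε.
For X: α = {( (, *}, β = {+ +, ( W Start, + (}. Rewrite as X → β X1 and X1 → α X1 | ε.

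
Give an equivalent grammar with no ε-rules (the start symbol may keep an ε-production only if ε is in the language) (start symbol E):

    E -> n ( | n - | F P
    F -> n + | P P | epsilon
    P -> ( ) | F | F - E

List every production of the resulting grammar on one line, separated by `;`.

E -> n ( | n - | F P | F | P | ε; F -> n + | P P | P; P -> ( ) | F | F - E | F - | - E | -

The nullable symbols are {E, F, P}.
ε ∈ L(G) since E is nullable, so keep E → ε.
Expand every rule over subsets of its nullable positions: E → F P gives F P | F | P. F → P P gives P P | P. P → F - E gives F - E | F - | - E | -.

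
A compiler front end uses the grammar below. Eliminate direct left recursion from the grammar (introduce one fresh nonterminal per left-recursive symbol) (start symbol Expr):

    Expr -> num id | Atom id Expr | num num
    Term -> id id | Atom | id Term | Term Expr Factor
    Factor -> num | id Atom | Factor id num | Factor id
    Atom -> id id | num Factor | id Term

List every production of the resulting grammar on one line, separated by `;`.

Expr -> num id | Atom id Expr | num num; Term -> id id Term1 | Atom Term1 | id Term Term1; Factor -> num Factor1 | id Atom Factor1; Atom -> id id | num Factor | id Term; Term1 -> Expr Factor Term1 | ε; Factor1 -> id num Factor1 | id Factor1 | ε

Left recursion appears on Term, Factor.
For Term: α = {Expr Factor}, β = {id id, Atom, id Term}. Rewrite as Term → β Term1 and Term1 → α Term1 | ε.
For Factor: α = {id num, id}, β = {num, id Atom}. Rewrite as Factor → β Factor1 and Factor1 → α Factor1 | ε.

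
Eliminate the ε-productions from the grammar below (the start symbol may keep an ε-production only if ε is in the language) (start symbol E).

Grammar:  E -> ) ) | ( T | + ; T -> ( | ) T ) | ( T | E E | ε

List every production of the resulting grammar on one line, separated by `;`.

E -> ) ) | ( T | ( | +; T -> ( | ) T ) | ) ) | ( T | E E

Nullable nonterminals: {T}.
ε ∉ L(G), so no ε-production is kept.
Add the nullable-subset variants: E → ( T gives ( T | (. T → ) T ) gives ) T ) | ) ).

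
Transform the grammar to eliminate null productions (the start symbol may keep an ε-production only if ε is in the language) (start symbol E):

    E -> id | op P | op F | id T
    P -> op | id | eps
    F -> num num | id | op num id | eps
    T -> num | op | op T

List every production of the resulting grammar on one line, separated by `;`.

Nullable nonterminals: {F, P}.
ε ∉ L(G), so no ε-production is kept.
For each production, add variants omitting each subset of nullable occurrences: E → op P gives op P | op.

E -> id | op P | op | op F | id T; P -> op | id; F -> num num | id | op num id; T -> num | op | op T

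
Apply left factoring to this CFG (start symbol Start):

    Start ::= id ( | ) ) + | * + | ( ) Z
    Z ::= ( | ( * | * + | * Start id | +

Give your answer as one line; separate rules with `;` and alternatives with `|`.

Start ::= id ( | ) ) + | * + | ( ) Z; Z ::= + | ( Z1 | * Z2; Z1 ::= ε | *; Z2 ::= + | Start id

Z has alternatives sharing prefix '(': factor to Z → ( Z1 with Z1 → ε | *.
Z has alternatives sharing prefix '*': factor to Z → * Z2 with Z2 → + | Start id.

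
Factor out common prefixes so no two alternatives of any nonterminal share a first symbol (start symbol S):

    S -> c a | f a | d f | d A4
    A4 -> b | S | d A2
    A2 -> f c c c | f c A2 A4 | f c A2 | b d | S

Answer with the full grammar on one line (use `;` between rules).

S has alternatives sharing prefix 'd': factor to S → d S' with S' → f | A4.
A2 has alternatives sharing prefix 'f c': factor to A2 → f c A2' with A2' → c c | A2 A4 | A2.
A2' has alternatives sharing prefix 'A2': factor to A2' → A2 A2'' with A2'' → A4 | ε.

S -> c a | f a | d S'; A4 -> b | S | d A2; A2 -> b d | S | f c A2'; S' -> f | A4; A2' -> c c | A2 A2''; A2'' -> A4 | ε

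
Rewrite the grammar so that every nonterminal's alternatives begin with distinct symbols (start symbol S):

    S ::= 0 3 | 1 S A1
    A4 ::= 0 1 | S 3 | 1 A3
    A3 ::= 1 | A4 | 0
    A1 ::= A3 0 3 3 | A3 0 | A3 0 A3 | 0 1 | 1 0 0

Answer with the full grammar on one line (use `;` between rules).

A1 has alternatives sharing prefix 'A3 0': factor to A1 → A3 0 A1' with A1' → 3 3 | ε | A3.

S ::= 0 3 | 1 S A1; A4 ::= 0 1 | S 3 | 1 A3; A3 ::= 1 | A4 | 0; A1 ::= 0 1 | 1 0 0 | A3 0 A1'; A1' ::= 3 3 | epsilon | A3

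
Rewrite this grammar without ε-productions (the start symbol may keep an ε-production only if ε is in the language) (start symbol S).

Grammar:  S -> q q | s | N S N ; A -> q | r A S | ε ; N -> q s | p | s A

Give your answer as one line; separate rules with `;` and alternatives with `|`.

S -> q q | s | N S N; A -> q | r A S | r S; N -> q s | p | s A | s

The nullable symbols are {A}.
ε ∉ L(G), so no ε-production is kept.
Add the nullable-subset variants: A → r A S gives r A S | r S. N → s A gives s A | s.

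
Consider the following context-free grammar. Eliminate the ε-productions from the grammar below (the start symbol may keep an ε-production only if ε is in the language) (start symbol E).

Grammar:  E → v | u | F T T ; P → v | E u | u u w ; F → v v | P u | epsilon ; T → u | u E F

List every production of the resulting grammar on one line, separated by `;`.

E → v | u | F T T | T T; P → v | E u | u u w; F → v v | P u; T → u | u E F | u E

Nullable set = {F}.
ε ∉ L(G), so no ε-production is kept.
For each production, add variants omitting each subset of nullable occurrences: E → F T T gives F T T | T T. T → u E F gives u E F | u E.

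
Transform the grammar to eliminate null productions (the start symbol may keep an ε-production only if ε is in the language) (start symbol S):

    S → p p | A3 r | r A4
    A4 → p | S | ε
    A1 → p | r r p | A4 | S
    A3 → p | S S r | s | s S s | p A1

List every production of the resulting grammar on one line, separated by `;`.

S → p p | A3 r | r A4 | r; A4 → p | S; A1 → p | r r p | A4 | S; A3 → p | S S r | s | s S s | p A1

Nullable set = {A1, A4}.
ε ∉ L(G), so no ε-production is kept.
Expand every rule over subsets of its nullable positions: S → r A4 gives r A4 | r.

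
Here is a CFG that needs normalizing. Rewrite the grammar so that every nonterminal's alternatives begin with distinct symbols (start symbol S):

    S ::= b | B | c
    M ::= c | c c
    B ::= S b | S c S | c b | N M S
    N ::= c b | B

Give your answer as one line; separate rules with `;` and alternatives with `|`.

M has alternatives sharing prefix 'c': factor to M → c M' with M' → ε | c.
B has alternatives sharing prefix 'S': factor to B → S B' with B' → b | c S.

S ::= b | B | c; M ::= c M'; B ::= c b | N M S | S B'; N ::= c b | B; M' ::= ε | c; B' ::= b | c S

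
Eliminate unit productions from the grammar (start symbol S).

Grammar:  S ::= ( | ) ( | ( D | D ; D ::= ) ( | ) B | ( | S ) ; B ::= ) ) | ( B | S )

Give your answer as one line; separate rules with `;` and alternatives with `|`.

Unit pairs: S ⇒* {D}.
For each unit pair (A, B), copy every non-unit production of B to A, then drop all unit productions.

S ::= ) ( | ) B | ( | S ) | ( D; D ::= ) ( | ) B | ( | S ); B ::= ) ) | ( B | S )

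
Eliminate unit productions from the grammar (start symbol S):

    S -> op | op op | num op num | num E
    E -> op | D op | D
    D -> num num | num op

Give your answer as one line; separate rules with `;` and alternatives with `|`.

Unit pairs: E ⇒* {D}.
Replace each nonterminal's rules with the union of the non-unit rules of every nonterminal it unit-derives.

S -> op | op op | num op num | num E; E -> op | D op | num num | num op; D -> num num | num op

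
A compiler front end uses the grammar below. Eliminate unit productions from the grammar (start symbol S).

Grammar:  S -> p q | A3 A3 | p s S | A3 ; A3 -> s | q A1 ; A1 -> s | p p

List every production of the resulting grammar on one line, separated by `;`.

S -> p q | A3 A3 | p s S | s | q A1; A3 -> s | q A1; A1 -> s | p p

Unit pairs: S ⇒* {A3}.
Replace each nonterminal's rules with the union of the non-unit rules of every nonterminal it unit-derives.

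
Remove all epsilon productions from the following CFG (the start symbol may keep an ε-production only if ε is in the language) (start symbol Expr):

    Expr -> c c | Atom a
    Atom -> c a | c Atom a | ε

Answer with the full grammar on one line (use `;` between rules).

Nullable set = {Atom}.
ε ∉ L(G), so no ε-production is kept.
Add the nullable-subset variants: Expr → Atom a gives Atom a | a.

Expr -> c c | Atom a | a; Atom -> c a | c Atom a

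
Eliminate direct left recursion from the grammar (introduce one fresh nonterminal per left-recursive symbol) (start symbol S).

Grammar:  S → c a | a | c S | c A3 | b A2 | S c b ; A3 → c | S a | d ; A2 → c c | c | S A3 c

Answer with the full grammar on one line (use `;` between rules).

S → c a S' | a S' | c S S' | c A3 S' | b A2 S'; A3 → c | S a | d; A2 → c c | c | S A3 c; S' → c b S' | ε

Left recursion appears on S.
For S: α = {c b}, β = {c a, a, c S, c A3, b A2}. Rewrite as S → β S' and S' → α S' | ε.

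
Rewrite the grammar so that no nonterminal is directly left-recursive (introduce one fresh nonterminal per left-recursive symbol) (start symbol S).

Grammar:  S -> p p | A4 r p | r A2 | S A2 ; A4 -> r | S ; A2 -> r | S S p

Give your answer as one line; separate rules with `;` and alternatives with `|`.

S -> p p S' | A4 r p S' | r A2 S'; A4 -> r | S; A2 -> r | S S p; S' -> A2 S' | ε

Left recursion appears on S.
For S: α = {A2}, β = {p p, A4 r p, r A2}. Rewrite as S → β S' and S' → α S' | ε.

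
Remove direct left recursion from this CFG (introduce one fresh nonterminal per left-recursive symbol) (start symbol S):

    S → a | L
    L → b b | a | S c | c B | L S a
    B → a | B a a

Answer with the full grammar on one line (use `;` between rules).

Left recursion appears on L, B.
For L: α = {S a}, β = {b b, a, S c, c B}. Rewrite as L → β L' and L' → α L' | ε.
For B: α = {a a}, β = {a}. Rewrite as B → β B' and B' → α B' | ε.

S → a | L; L → b b L' | a L' | S c L' | c B L'; B → a B'; L' → S a L' | ε; B' → a a B' | ε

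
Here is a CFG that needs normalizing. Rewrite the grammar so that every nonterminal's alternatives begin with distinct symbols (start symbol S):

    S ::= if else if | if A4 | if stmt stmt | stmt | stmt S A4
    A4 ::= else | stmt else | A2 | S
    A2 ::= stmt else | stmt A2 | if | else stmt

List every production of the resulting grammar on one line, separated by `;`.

S ::= if S' | stmt S''; A4 ::= else | stmt else | A2 | S; A2 ::= if | else stmt | stmt A2'; S' ::= else if | A4 | stmt stmt; S'' ::= ε | S A4; A2' ::= else | A2

S has alternatives sharing prefix 'if': factor to S → if S' with S' → else if | A4 | stmt stmt.
S has alternatives sharing prefix 'stmt': factor to S → stmt S'' with S'' → ε | S A4.
A2 has alternatives sharing prefix 'stmt': factor to A2 → stmt A2' with A2' → else | A2.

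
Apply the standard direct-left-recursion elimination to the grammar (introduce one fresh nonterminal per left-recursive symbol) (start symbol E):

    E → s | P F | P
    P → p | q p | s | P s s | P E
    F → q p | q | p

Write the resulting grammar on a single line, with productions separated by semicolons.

E → s | P F | P; P → p P' | q p P' | s P'; F → q p | q | p; P' → s s P' | E P' | ε

P is directly left-recursive.
For P: α = {s s, E}, β = {p, q p, s}. Rewrite as P → β P' and P' → α P' | ε.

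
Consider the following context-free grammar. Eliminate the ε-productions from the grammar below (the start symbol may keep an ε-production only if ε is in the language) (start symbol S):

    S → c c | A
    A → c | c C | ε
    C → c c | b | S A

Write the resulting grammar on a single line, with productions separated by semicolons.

The nullable symbols are {A, C, S}.
ε ∈ L(G) since S is nullable, so keep S → ε.
Expand every rule over subsets of its nullable positions: C → S A gives S A | S | A.

S → c c | A | ε; A → c | c C; C → c c | b | S A | S | A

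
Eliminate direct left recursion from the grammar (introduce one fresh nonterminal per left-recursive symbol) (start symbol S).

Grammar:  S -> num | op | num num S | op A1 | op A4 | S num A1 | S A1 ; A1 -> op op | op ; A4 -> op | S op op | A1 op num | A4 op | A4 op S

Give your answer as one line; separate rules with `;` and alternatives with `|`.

Directly left-recursive nonterminals: S, A4.
For S: α = {num A1, A1}, β = {num, op, num num S, op A1, op A4}. Rewrite as S → β S' and S' → α S' | ε.
For A4: α = {op, op S}, β = {op, S op op, A1 op num}. Rewrite as A4 → β A4' and A4' → α A4' | ε.

S -> num S' | op S' | num num S S' | op A1 S' | op A4 S'; A1 -> op op | op; A4 -> op A4' | S op op A4' | A1 op num A4'; S' -> num A1 S' | A1 S' | eps; A4' -> op A4' | op S A4' | eps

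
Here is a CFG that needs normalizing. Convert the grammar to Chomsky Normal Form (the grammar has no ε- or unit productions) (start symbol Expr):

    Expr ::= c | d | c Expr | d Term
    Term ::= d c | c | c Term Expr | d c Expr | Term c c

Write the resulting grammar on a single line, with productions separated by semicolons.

Introduce a nonterminal for each terminal appearing in a rule of length ≥ 2: X1 → c, X2 → d.
Binarize each right-hand side of length ≥ 3 by chaining fresh nonterminals (Y1, Y2, …): affected rules were Term → X1 Term Expr; Term → X2 X1 Expr; Term → Term X1 X1.

Expr ::= c | d | X1 Expr | X2 Term; Term ::= X2 X1 | c | X1 Y1 | X2 Y2 | Term Y3; X1 ::= c; X2 ::= d; Y1 ::= Term Expr; Y2 ::= X1 Expr; Y3 ::= X1 X1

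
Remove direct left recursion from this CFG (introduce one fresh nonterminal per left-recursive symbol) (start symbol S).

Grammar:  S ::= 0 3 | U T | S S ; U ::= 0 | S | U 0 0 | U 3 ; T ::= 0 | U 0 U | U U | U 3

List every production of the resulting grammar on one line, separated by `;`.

S ::= 0 3 S' | U T S'; U ::= 0 U' | S U'; T ::= 0 | U 0 U | U U | U 3; S' ::= S S' | ε; U' ::= 0 0 U' | 3 U' | ε

Directly left-recursive nonterminals: S, U.
For S: α = {S}, β = {0 3, U T}. Rewrite as S → β S' and S' → α S' | ε.
For U: α = {0 0, 3}, β = {0, S}. Rewrite as U → β U' and U' → α U' | ε.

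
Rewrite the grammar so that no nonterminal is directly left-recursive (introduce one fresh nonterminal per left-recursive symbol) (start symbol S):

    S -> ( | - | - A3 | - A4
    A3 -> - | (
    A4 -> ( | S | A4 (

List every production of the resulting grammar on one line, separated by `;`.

Left recursion appears on A4.
For A4: α = {(}, β = {(, S}. Rewrite as A4 → β A4' and A4' → α A4' | ε.

S -> ( | - | - A3 | - A4; A3 -> - | (; A4 -> ( A4' | S A4'; A4' -> ( A4' | eps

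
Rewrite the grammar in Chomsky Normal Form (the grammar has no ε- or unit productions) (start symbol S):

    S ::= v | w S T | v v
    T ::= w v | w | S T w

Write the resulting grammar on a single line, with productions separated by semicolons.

Introduce a nonterminal for each terminal appearing in a rule of length ≥ 2: X1 → w, X2 → v.
Binarize each right-hand side of length ≥ 3 by chaining fresh nonterminals (Y1, Y2, …): affected rules were S → X1 S T; T → S T X1.

S ::= v | X1 Y1 | X2 X2; T ::= X1 X2 | w | S Y2; X1 ::= w; X2 ::= v; Y1 ::= S T; Y2 ::= T X1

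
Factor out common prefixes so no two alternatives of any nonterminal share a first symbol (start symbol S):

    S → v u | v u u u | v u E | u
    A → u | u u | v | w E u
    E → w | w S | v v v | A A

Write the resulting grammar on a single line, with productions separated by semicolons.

S has alternatives sharing prefix 'v u': factor to S → v u S' with S' → ε | u u | E.
A has alternatives sharing prefix 'u': factor to A → u A' with A' → ε | u.
E has alternatives sharing prefix 'w': factor to E → w E' with E' → ε | S.

S → u | v u S'; A → v | w E u | u A'; E → v v v | A A | w E'; S' → ε | u u | E; A' → ε | u; E' → ε | S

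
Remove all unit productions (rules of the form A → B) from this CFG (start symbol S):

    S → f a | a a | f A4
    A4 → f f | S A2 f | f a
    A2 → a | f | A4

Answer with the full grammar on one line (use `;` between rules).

Unit pairs: A2 ⇒* {A4}.
For each unit pair (A, B), copy every non-unit production of B to A, then drop all unit productions.

S → f a | a a | f A4; A4 → f f | S A2 f | f a; A2 → f f | S A2 f | f a | a | f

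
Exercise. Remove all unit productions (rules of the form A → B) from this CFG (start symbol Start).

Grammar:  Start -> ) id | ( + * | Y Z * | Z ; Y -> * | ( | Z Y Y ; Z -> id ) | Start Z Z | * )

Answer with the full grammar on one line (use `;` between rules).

Unit pairs: Start ⇒* {Z}.
For every A with A ⇒* B via unit rules, add B's non-unit alternatives to A; then delete every rule of the form X → Y.

Start -> id ) | Start Z Z | * ) | ) id | ( + * | Y Z *; Y -> * | ( | Z Y Y; Z -> id ) | Start Z Z | * )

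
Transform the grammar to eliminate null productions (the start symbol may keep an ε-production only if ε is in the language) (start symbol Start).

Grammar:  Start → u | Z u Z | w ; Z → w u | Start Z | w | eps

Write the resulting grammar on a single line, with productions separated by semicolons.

Start → u | Z u Z | Z u | u Z | w; Z → w u | Start Z | Start | w

Nullable set = {Z}.
ε ∉ L(G), so no ε-production is kept.
Add the nullable-subset variants: Start → Z u Z gives Z u Z | Z u | u Z. Z → Start Z gives Start Z | Start.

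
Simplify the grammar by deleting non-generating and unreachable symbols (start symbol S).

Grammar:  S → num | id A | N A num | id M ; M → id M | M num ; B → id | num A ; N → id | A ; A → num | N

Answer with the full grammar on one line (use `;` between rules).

Generating nonterminals: {A, B, N, S}.
Reachable from S after that: {A, N, S}.
Removed useless symbols: {B, M} and every production mentioning them.

S → num | id A | N A num; N → id | A; A → num | N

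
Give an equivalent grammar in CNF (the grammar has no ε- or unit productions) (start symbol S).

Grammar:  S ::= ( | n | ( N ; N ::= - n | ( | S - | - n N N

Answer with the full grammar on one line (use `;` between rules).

S ::= ( | n | X1 N; N ::= X2 X3 | ( | S X2 | X2 Y1; X1 ::= (; X2 ::= -; X3 ::= n; Y1 ::= X3 Y2; Y2 ::= N N

Introduce a nonterminal for each terminal appearing in a rule of length ≥ 2: X1 → (, X2 → -, X3 → n.
Binarize each right-hand side of length ≥ 3 by chaining fresh nonterminals (Y1, Y2, …): affected rules were N → X2 X3 N N.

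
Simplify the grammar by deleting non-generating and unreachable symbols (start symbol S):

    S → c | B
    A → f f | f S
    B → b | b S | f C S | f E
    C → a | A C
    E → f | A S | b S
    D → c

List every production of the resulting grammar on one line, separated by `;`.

Generating nonterminals: {A, B, C, D, E, S}.
Reachable from S after that: {A, B, C, E, S}.
Removed useless symbols: {D} and every production mentioning them.

S → c | B; A → f f | f S; B → b | b S | f C S | f E; C → a | A C; E → f | A S | b S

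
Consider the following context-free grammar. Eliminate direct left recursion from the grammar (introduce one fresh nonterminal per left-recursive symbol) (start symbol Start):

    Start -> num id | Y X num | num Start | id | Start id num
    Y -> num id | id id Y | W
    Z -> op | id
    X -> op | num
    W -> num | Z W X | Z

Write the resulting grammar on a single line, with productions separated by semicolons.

Start -> num id Start1 | Y X num Start1 | num Start Start1 | id Start1; Y -> num id | id id Y | W; Z -> op | id; X -> op | num; W -> num | Z W X | Z; Start1 -> id num Start1 | epsilon

Left recursion appears on Start.
For Start: α = {id num}, β = {num id, Y X num, num Start, id}. Rewrite as Start → β Start1 and Start1 → α Start1 | ε.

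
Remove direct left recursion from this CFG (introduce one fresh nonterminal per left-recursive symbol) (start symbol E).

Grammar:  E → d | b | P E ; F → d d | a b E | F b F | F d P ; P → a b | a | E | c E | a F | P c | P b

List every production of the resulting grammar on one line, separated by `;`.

Directly left-recursive nonterminals: F, P.
For F: α = {b F, d P}, β = {d d, a b E}. Rewrite as F → β F' and F' → α F' | ε.
For P: α = {c, b}, β = {a b, a, E, c E, a F}. Rewrite as P → β P' and P' → α P' | ε.

E → d | b | P E; F → d d F' | a b E F'; P → a b P' | a P' | E P' | c E P' | a F P'; F' → b F F' | d P F' | ε; P' → c P' | b P' | ε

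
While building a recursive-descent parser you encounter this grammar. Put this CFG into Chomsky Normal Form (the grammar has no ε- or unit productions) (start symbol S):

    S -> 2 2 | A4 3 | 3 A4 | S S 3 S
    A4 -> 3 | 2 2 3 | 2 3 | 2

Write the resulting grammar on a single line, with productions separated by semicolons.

S -> X1 X1 | A4 X2 | X2 A4 | S Y1; A4 -> 3 | X1 Y3 | X1 X2 | 2; X1 -> 2; X2 -> 3; Y1 -> S Y2; Y2 -> X2 S; Y3 -> X1 X2

Introduce a nonterminal for each terminal appearing in a rule of length ≥ 2: X1 → 2, X2 → 3.
Binarize each right-hand side of length ≥ 3 by chaining fresh nonterminals (Y1, Y2, …): affected rules were S → S S X2 S; A4 → X1 X1 X2.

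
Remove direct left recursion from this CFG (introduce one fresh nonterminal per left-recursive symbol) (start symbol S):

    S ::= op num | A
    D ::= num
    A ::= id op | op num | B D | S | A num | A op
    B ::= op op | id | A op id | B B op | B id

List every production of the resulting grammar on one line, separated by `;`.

Directly left-recursive nonterminals: A, B.
For A: α = {num, op}, β = {id op, op num, B D, S}. Rewrite as A → β A' and A' → α A' | ε.
For B: α = {B op, id}, β = {op op, id, A op id}. Rewrite as B → β B' and B' → α B' | ε.

S ::= op num | A; D ::= num; A ::= id op A' | op num A' | B D A' | S A'; B ::= op op B' | id B' | A op id B'; A' ::= num A' | op A' | ε; B' ::= B op B' | id B' | ε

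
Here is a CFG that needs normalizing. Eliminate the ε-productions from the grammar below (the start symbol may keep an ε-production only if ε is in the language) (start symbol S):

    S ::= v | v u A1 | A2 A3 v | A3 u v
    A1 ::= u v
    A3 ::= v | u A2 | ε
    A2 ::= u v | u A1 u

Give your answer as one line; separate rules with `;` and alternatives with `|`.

S ::= v | v u A1 | A2 A3 v | A2 v | A3 u v | u v; A1 ::= u v; A3 ::= v | u A2; A2 ::= u v | u A1 u

The nullable symbols are {A3}.
ε ∉ L(G), so no ε-production is kept.
Expand every rule over subsets of its nullable positions: S → A2 A3 v gives A2 A3 v | A2 v. S → A3 u v gives A3 u v | u v.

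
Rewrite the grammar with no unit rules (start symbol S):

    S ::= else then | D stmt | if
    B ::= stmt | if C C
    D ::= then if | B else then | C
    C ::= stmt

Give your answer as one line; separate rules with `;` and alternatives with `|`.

Unit pairs: D ⇒* {C}.
For each unit pair (A, B), copy every non-unit production of B to A, then drop all unit productions.

S ::= else then | D stmt | if; B ::= stmt | if C C; D ::= stmt | then if | B else then; C ::= stmt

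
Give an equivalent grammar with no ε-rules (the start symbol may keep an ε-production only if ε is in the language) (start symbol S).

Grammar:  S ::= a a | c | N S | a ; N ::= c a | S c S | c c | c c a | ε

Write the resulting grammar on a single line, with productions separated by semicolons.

The nullable symbols are {N}.
ε ∉ L(G), so no ε-production is kept.

S ::= a a | c | N S | a; N ::= c a | S c S | c c | c c a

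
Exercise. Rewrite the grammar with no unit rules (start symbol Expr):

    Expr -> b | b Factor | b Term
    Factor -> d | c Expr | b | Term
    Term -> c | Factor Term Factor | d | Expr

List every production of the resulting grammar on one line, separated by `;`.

Expr -> b | b Factor | b Term; Factor -> c | Factor Term Factor | d | c Expr | b | b Factor | b Term; Term -> c | Factor Term Factor | d | b | b Factor | b Term

Unit pairs: Factor ⇒* {Expr, Term}; Term ⇒* {Expr}.
Replace each nonterminal's rules with the union of the non-unit rules of every nonterminal it unit-derives.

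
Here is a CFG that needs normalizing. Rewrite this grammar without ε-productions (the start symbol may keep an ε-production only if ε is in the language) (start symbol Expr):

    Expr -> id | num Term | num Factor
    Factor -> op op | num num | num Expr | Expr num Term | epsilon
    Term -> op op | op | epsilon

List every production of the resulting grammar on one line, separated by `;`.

Nullable set = {Factor, Term}.
ε ∉ L(G), so no ε-production is kept.
For each production, add variants omitting each subset of nullable occurrences: Expr → num Term gives num Term | num. Factor → Expr num Term gives Expr num Term | Expr num.

Expr -> id | num Term | num | num Factor; Factor -> op op | num num | num Expr | Expr num Term | Expr num; Term -> op op | op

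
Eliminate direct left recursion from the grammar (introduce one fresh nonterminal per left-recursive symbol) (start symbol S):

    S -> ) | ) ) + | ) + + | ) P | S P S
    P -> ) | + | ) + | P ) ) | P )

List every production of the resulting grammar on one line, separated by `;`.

S -> ) S' | ) ) + S' | ) + + S' | ) P S'; P -> ) P' | + P' | ) + P'; S' -> P S S' | ε; P' -> ) ) P' | ) P' | ε

Directly left-recursive nonterminals: S, P.
For S: α = {P S}, β = {), ) ) +, ) + +, ) P}. Rewrite as S → β S' and S' → α S' | ε.
For P: α = {) ), )}, β = {), +, ) +}. Rewrite as P → β P' and P' → α P' | ε.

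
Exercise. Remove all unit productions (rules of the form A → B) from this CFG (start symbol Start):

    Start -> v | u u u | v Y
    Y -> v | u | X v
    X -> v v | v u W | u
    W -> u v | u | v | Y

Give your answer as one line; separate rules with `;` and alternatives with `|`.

Unit pairs: W ⇒* {Y}.
For every A with A ⇒* B via unit rules, add B's non-unit alternatives to A; then delete every rule of the form X → Y.

Start -> v | u u u | v Y; Y -> v | u | X v; X -> v v | v u W | u; W -> v | u | X v | u v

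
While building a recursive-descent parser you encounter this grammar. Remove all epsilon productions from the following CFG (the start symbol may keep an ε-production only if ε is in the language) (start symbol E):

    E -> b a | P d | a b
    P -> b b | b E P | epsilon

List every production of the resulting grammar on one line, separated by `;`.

E -> b a | P d | d | a b; P -> b b | b E P | b E

Nullable nonterminals: {P}.
ε ∉ L(G), so no ε-production is kept.
For each production, add variants omitting each subset of nullable occurrences: E → P d gives P d | d. P → b E P gives b E P | b E.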